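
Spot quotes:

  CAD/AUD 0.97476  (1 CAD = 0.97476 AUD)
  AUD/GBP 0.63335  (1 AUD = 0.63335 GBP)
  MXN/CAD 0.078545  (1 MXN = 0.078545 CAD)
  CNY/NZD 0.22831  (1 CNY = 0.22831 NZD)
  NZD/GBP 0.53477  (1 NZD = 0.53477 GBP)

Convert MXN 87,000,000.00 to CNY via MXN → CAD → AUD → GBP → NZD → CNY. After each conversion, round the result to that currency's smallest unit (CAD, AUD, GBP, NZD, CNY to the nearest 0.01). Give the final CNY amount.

CNY 34,553,122.60

MXN 87,000,000.00 × 0.078545 = CAD 6,833,415.00
CAD 6,833,415.00 × 0.97476 = AUD 6,660,939.61
AUD 6,660,939.61 × 0.63335 = GBP 4,218,706.10
GBP 4,218,706.10 ÷ 0.53477 = NZD 7,888,823.42
NZD 7,888,823.42 ÷ 0.22831 = CNY 34,553,122.60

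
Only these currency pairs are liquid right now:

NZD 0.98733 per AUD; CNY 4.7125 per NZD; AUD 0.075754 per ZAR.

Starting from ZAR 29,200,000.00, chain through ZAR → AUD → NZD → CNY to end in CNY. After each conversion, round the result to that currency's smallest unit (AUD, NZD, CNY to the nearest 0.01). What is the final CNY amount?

ZAR 29,200,000.00 × 0.075754 = AUD 2,212,016.80
AUD 2,212,016.80 × 0.98733 = NZD 2,183,990.55
NZD 2,183,990.55 × 4.7125 = CNY 10,292,055.47

CNY 10,292,055.47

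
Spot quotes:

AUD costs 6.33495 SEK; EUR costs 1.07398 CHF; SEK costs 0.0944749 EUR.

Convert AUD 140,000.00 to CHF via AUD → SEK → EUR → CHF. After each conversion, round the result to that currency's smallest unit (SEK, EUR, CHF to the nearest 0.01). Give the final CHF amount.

AUD 140,000.00 × 6.33495 = SEK 886,893.00
SEK 886,893.00 × 0.0944749 = EUR 83,789.13
EUR 83,789.13 × 1.07398 = CHF 89,987.85

CHF 89,987.85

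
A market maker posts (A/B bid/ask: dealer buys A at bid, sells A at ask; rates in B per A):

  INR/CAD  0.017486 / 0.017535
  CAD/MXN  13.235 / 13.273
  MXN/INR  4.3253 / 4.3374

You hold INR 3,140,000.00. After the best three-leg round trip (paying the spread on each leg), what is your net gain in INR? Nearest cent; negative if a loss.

Net profit: INR 3,115.23

Best loop INR → CAD → MXN → INR:
INR 3,140,000.00 × 0.017486 (sell INR at bid) = CAD 54,906.04
CAD 54,906.04 × 13.235 (sell CAD at bid) = MXN 726,681.44
MXN 726,681.44 × 4.3253 (sell MXN at bid) = INR 3,143,115.23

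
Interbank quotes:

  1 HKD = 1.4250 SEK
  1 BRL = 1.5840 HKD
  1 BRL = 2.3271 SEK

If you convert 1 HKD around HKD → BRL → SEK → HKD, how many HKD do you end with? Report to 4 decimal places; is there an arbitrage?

Around HKD → BRL → SEK → HKD: 1 ÷ 1.5840 × 2.3271 ÷ 1.4250 = 1.030968
Product > 1; profitable direction is HKD → BRL → SEK → HKD.

1.0310 (arbitrage exists)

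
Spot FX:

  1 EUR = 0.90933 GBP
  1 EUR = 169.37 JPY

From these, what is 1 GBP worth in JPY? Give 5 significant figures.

GBP/JPY = 186.26

1 GBP ÷ 0.90933 = 1.09971 EUR
1.09971 EUR × 169.37 = 186.258 JPY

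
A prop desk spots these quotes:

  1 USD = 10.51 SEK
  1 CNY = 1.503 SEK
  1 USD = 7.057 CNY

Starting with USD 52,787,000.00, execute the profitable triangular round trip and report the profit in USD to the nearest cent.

Profit: USD 485,534.93

Profitable loop is USD → CNY → SEK → USD:
USD 52,787,000.00 × 7.057 = CNY 372,517,859.00
CNY 372,517,859.00 × 1.503 = SEK 559,894,342.08
SEK 559,894,342.08 ÷ 10.51 = USD 53,272,534.93
Profit = USD 53,272,534.93 − USD 52,787,000.00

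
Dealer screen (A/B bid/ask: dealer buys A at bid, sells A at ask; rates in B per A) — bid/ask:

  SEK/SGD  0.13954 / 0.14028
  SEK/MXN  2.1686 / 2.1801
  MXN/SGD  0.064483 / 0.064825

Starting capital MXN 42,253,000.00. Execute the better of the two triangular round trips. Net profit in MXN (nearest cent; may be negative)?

Best loop MXN → SGD → SEK → MXN:
MXN 42,253,000.00 × 0.064483 (sell MXN at bid) = SGD 2,724,600.20
SGD 2,724,600.20 ÷ 0.14028 (buy SEK at ask) = SEK 19,422,584.82
SEK 19,422,584.82 × 2.1686 (sell SEK at bid) = MXN 42,119,817.45

Net result: MXN -133,182.55 (no profitable arbitrage after spreads)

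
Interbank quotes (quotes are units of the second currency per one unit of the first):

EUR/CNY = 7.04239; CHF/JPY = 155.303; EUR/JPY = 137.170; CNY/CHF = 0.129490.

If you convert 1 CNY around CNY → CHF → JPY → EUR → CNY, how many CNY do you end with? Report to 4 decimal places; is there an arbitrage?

Around CNY → CHF → JPY → EUR → CNY: 1 × 0.129490 × 155.303 ÷ 137.170 × 7.04239 = 1.032469
Product > 1; profitable direction is CNY → CHF → JPY → EUR → CNY.

1.0325 (arbitrage exists)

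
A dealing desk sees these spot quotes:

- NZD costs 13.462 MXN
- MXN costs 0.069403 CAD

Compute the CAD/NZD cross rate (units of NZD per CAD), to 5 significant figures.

1 CAD ÷ 0.069403 = 14.4086 MXN
14.4086 MXN ÷ 13.462 = 1.07032 NZD

CAD/NZD = 1.0703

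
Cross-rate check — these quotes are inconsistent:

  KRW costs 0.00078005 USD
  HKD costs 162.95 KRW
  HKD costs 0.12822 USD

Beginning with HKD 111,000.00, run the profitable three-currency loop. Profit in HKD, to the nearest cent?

Profit: HKD 970.07

Profitable loop is HKD → USD → KRW → HKD:
HKD 111,000.00 × 0.12822 = USD 14,232.42
USD 14,232.42 ÷ 0.00078005 = KRW 18,245,523
KRW 18,245,523 ÷ 162.95 = HKD 111,970.07
Profit = HKD 111,970.07 − HKD 111,000.00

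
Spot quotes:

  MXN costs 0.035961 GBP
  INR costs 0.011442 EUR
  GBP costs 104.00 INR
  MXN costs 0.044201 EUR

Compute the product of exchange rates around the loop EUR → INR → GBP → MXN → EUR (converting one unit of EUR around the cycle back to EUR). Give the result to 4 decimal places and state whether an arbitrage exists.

Around EUR → INR → GBP → MXN → EUR: 1 ÷ 0.011442 ÷ 104.00 ÷ 0.035961 × 0.044201 = 1.032916
Product > 1; profitable direction is EUR → INR → GBP → MXN → EUR.

1.0329 (arbitrage exists)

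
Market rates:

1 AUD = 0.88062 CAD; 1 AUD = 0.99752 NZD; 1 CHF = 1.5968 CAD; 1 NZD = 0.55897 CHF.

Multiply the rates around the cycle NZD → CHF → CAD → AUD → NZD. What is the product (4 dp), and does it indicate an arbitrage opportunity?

1.0110 (arbitrage exists)

Around NZD → CHF → CAD → AUD → NZD: 1 × 0.55897 × 1.5968 ÷ 0.88062 × 0.99752 = 1.011049
Product > 1; profitable direction is NZD → CHF → CAD → AUD → NZD.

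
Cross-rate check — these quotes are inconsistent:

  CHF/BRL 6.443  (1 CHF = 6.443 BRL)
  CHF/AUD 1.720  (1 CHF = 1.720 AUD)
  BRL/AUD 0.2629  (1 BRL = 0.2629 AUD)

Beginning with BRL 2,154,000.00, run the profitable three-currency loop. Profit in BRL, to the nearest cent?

Profit: BRL 33,234.91

Profitable loop is BRL → CHF → AUD → BRL:
BRL 2,154,000.00 ÷ 6.443 = CHF 334,316.31
CHF 334,316.31 × 1.720 = AUD 575,024.06
AUD 575,024.06 ÷ 0.2629 = BRL 2,187,234.91
Profit = BRL 2,187,234.91 − BRL 2,154,000.00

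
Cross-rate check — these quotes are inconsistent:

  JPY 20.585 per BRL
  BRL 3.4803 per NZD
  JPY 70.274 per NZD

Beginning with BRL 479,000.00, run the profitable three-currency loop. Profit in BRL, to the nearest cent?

Profit: BRL 9,324.36

Profitable loop is BRL → JPY → NZD → BRL:
BRL 479,000.00 × 20.585 = JPY 9,860,215
JPY 9,860,215 ÷ 70.274 = NZD 140,311.00
NZD 140,311.00 × 3.4803 = BRL 488,324.36
Profit = BRL 488,324.36 − BRL 479,000.00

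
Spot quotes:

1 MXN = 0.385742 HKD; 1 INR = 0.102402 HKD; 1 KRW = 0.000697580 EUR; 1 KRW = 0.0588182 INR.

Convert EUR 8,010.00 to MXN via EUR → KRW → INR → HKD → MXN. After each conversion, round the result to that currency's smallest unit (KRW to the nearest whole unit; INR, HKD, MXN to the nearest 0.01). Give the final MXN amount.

EUR 8,010.00 ÷ 0.000697580 = KRW 11,482,554
KRW 11,482,554 × 0.0588182 = INR 675,383.16
INR 675,383.16 × 0.102402 = HKD 69,160.59
HKD 69,160.59 ÷ 0.385742 = MXN 179,292.35

MXN 179,292.35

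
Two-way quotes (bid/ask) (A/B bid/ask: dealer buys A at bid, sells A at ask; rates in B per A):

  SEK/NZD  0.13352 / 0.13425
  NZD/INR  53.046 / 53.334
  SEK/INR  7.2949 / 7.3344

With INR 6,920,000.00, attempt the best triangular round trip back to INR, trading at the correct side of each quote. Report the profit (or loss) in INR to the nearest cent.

Net profit: INR 130,290.08

Best loop INR → NZD → SEK → INR:
INR 6,920,000.00 ÷ 53.334 (buy NZD at ask) = NZD 129,748.38
NZD 129,748.38 ÷ 0.13425 (buy SEK at ask) = SEK 966,468.37
SEK 966,468.37 × 7.2949 (sell SEK at bid) = INR 7,050,290.08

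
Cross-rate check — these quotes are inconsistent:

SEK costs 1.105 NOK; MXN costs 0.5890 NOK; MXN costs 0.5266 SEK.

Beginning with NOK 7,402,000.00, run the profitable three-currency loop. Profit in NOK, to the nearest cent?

Profit: NOK 90,404.96

Profitable loop is NOK → SEK → MXN → NOK:
NOK 7,402,000.00 ÷ 1.105 = SEK 6,698,642.53
SEK 6,698,642.53 ÷ 0.5266 = MXN 12,720,551.72
MXN 12,720,551.72 × 0.5890 = NOK 7,492,404.96
Profit = NOK 7,492,404.96 − NOK 7,402,000.00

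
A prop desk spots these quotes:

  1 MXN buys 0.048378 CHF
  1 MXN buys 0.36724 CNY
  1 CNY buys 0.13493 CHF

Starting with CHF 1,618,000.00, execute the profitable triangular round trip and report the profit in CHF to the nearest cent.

Profitable loop is CHF → MXN → CNY → CHF:
CHF 1,618,000.00 ÷ 0.048378 = MXN 33,444,954.32
MXN 33,444,954.32 × 0.36724 = CNY 12,282,325.02
CNY 12,282,325.02 × 0.13493 = CHF 1,657,254.12
Profit = CHF 1,657,254.12 − CHF 1,618,000.00

Profit: CHF 39,254.12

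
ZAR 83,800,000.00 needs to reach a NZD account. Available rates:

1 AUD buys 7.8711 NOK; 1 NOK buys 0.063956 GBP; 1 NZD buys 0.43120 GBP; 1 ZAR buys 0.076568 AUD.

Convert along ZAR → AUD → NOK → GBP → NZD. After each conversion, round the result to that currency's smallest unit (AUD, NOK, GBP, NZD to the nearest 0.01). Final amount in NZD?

ZAR 83,800,000.00 × 0.076568 = AUD 6,416,398.40
AUD 6,416,398.40 × 7.8711 = NOK 50,504,113.45
NOK 50,504,113.45 × 0.063956 = GBP 3,230,041.08
GBP 3,230,041.08 ÷ 0.43120 = NZD 7,490,818.83

NZD 7,490,818.83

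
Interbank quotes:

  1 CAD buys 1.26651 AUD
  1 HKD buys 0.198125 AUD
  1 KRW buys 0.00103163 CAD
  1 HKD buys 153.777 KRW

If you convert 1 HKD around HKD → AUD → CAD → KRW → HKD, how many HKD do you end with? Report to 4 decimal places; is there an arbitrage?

Around HKD → AUD → CAD → KRW → HKD: 1 × 0.198125 ÷ 1.26651 ÷ 0.00103163 ÷ 153.777 = 0.986087
Product < 1; profitable direction is HKD → KRW → CAD → AUD → HKD.

0.9861 (arbitrage exists)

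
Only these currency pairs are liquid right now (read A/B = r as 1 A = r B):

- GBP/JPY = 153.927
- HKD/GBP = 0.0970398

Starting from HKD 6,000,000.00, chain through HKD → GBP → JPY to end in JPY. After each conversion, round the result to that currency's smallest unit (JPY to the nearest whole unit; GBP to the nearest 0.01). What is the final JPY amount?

JPY 89,622,272

HKD 6,000,000.00 × 0.0970398 = GBP 582,238.80
GBP 582,238.80 × 153.927 = JPY 89,622,272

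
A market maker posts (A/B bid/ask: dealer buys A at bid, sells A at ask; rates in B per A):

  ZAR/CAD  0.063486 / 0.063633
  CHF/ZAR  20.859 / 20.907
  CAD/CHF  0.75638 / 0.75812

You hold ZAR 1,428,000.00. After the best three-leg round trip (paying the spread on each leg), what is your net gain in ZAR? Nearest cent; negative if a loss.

Best loop ZAR → CAD → CHF → ZAR:
ZAR 1,428,000.00 × 0.063486 (sell ZAR at bid) = CAD 90,658.01
CAD 90,658.01 × 0.75638 (sell CAD at bid) = CHF 68,571.90
CHF 68,571.90 × 20.859 (sell CHF at bid) = ZAR 1,430,341.35

Net profit: ZAR 2,341.35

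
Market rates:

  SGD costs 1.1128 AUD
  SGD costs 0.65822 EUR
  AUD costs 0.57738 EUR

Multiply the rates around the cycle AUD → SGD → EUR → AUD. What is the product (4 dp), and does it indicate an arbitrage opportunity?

Around AUD → SGD → EUR → AUD: 1 ÷ 1.1128 × 0.65822 ÷ 0.57738 = 1.024453
Product > 1; profitable direction is AUD → SGD → EUR → AUD.

1.0245 (arbitrage exists)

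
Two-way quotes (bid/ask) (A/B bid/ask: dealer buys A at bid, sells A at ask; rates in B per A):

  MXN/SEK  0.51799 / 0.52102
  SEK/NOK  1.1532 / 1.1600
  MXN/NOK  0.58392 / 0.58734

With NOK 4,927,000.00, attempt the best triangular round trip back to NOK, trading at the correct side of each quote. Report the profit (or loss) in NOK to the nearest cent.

Best loop NOK → MXN → SEK → NOK:
NOK 4,927,000.00 ÷ 0.58734 (buy MXN at ask) = MXN 8,388,667.55
MXN 8,388,667.55 × 0.51799 (sell MXN at bid) = SEK 4,345,245.91
SEK 4,345,245.91 × 1.1532 (sell SEK at bid) = NOK 5,010,937.58

Net profit: NOK 83,937.58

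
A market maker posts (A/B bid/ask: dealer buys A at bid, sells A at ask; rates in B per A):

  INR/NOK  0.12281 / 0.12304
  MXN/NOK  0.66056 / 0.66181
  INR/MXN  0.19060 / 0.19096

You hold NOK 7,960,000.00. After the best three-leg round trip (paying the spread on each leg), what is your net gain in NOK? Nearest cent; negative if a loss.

Net profit: NOK 185,203.01

Best loop NOK → INR → MXN → NOK:
NOK 7,960,000.00 ÷ 0.12304 (buy INR at ask) = INR 64,694,408.32
INR 64,694,408.32 × 0.19060 (sell INR at bid) = MXN 12,330,754.23
MXN 12,330,754.23 × 0.66056 (sell MXN at bid) = NOK 8,145,203.01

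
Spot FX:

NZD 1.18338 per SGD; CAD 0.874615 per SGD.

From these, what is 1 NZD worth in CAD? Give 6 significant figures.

1 NZD ÷ 1.18338 = 0.845037 SGD
0.845037 SGD × 0.874615 = 0.739082 CAD

NZD/CAD = 0.739082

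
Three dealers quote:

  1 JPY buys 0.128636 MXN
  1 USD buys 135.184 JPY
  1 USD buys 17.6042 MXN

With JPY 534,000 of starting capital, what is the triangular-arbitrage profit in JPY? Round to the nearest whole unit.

Profitable loop is JPY → USD → MXN → JPY:
JPY 534,000 ÷ 135.184 = USD 3,950.17
USD 3,950.17 × 17.6042 = MXN 69,539.61
MXN 69,539.61 ÷ 0.128636 = JPY 540,592
Profit = JPY 540,592 − JPY 534,000

Profit: JPY 6,592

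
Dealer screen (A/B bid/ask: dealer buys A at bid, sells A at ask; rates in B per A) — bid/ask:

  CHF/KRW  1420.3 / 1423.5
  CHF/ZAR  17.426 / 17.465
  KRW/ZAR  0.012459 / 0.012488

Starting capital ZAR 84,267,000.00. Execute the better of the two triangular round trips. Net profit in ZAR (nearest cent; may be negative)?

Net profit: ZAR 1,112,226.45

Best loop ZAR → CHF → KRW → ZAR:
ZAR 84,267,000.00 ÷ 17.465 (buy CHF at ask) = CHF 4,824,906.96
CHF 4,824,906.96 × 1420.3 (sell CHF at bid) = KRW 6,852,815,351
KRW 6,852,815,351 × 0.012459 (sell KRW at bid) = ZAR 85,379,226.45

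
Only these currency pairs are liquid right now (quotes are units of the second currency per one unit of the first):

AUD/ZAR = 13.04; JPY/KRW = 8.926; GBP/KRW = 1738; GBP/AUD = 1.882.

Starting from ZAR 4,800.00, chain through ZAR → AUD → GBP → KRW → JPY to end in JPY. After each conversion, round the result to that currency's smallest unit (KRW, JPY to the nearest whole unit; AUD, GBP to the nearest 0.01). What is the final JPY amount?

JPY 38,084

ZAR 4,800.00 ÷ 13.04 = AUD 368.10
AUD 368.10 ÷ 1.882 = GBP 195.59
GBP 195.59 × 1738 = KRW 339,935
KRW 339,935 ÷ 8.926 = JPY 38,084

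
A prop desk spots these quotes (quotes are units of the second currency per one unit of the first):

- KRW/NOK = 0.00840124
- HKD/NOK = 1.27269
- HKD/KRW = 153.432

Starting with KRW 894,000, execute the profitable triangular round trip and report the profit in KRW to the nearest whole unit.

Profitable loop is KRW → NOK → HKD → KRW:
KRW 894,000 × 0.00840124 = NOK 7,510.71
NOK 7,510.71 ÷ 1.27269 = HKD 5,901.44
HKD 5,901.44 × 153.432 = KRW 905,470
Profit = KRW 905,470 − KRW 894,000

Profit: KRW 11,470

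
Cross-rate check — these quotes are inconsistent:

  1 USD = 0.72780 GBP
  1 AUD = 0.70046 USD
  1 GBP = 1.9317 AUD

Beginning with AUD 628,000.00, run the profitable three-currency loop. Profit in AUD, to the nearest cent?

Profitable loop is AUD → GBP → USD → AUD:
AUD 628,000.00 ÷ 1.9317 = GBP 325,102.24
GBP 325,102.24 ÷ 0.72780 = USD 446,691.73
USD 446,691.73 ÷ 0.70046 = AUD 637,711.98
Profit = AUD 637,711.98 − AUD 628,000.00

Profit: AUD 9,711.98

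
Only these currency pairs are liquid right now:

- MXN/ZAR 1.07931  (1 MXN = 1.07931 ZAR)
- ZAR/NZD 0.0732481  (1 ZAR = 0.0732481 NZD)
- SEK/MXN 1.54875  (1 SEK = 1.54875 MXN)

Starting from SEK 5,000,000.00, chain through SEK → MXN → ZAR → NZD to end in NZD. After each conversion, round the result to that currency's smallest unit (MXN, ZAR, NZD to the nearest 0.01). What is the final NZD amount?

SEK 5,000,000.00 × 1.54875 = MXN 7,743,750.00
MXN 7,743,750.00 × 1.07931 = ZAR 8,357,906.81
ZAR 8,357,906.81 × 0.0732481 = NZD 612,200.79

NZD 612,200.79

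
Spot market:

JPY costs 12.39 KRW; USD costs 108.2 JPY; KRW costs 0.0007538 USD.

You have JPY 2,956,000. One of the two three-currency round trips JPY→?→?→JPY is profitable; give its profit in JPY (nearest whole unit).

Profitable loop is JPY → KRW → USD → JPY:
JPY 2,956,000 × 12.39 = KRW 36,624,840
KRW 36,624,840 × 0.0007538 = USD 27,607.80
USD 27,607.80 × 108.2 = JPY 2,987,164
Profit = JPY 2,987,164 − JPY 2,956,000

Profit: JPY 31,164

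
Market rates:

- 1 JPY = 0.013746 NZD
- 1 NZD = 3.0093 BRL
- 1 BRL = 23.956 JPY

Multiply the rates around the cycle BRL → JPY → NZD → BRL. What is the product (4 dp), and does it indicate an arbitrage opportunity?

0.9910 (arbitrage exists)

Around BRL → JPY → NZD → BRL: 1 × 23.956 × 0.013746 × 3.0093 = 0.990960
Product < 1; profitable direction is BRL → NZD → JPY → BRL.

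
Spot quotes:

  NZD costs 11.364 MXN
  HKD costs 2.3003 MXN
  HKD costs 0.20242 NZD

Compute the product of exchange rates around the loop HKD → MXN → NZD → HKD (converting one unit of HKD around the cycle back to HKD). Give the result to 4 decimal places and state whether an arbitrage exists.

1.0000 (no arbitrage)

Around HKD → MXN → NZD → HKD: 1 × 2.3003 ÷ 11.364 ÷ 0.20242 = 1.000000
Product ≈ 1 (deviation 0.000%, within rounding noise).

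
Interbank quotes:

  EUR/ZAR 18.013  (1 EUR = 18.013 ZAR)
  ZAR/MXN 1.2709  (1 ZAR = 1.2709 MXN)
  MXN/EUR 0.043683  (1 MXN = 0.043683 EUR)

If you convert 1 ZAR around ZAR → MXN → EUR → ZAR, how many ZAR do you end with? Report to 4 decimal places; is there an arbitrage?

1.0000 (no arbitrage)

Around ZAR → MXN → EUR → ZAR: 1 × 1.2709 × 0.043683 × 18.013 = 1.000023
Product ≈ 1 (deviation 0.002%, within rounding noise).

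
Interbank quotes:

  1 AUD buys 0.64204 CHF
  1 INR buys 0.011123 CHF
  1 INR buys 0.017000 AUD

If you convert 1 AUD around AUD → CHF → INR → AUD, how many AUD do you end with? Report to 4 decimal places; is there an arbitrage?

Around AUD → CHF → INR → AUD: 1 × 0.64204 ÷ 0.011123 × 0.017000 = 0.981271
Product < 1; profitable direction is AUD → INR → CHF → AUD.

0.9813 (arbitrage exists)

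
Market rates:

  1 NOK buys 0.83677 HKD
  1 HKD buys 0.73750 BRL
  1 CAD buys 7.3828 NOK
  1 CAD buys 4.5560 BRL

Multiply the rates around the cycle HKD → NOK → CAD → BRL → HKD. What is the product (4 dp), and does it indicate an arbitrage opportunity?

Around HKD → NOK → CAD → BRL → HKD: 1 ÷ 0.83677 ÷ 7.3828 × 4.5560 ÷ 0.73750 = 0.999987
Product ≈ 1 (deviation 0.001%, within rounding noise).

1.0000 (no arbitrage)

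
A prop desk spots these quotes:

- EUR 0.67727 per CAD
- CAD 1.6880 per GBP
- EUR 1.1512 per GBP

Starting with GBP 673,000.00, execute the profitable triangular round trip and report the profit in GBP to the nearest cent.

Profitable loop is GBP → EUR → CAD → GBP:
GBP 673,000.00 × 1.1512 = EUR 774,757.60
EUR 774,757.60 ÷ 0.67727 = CAD 1,143,942.00
CAD 1,143,942.00 ÷ 1.6880 = GBP 677,690.76
Profit = GBP 677,690.76 − GBP 673,000.00

Profit: GBP 4,690.76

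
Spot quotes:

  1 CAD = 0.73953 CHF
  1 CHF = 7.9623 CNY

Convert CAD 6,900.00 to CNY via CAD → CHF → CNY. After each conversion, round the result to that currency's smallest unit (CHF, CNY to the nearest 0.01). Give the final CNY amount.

CAD 6,900.00 × 0.73953 = CHF 5,102.76
CHF 5,102.76 × 7.9623 = CNY 40,629.71

CNY 40,629.71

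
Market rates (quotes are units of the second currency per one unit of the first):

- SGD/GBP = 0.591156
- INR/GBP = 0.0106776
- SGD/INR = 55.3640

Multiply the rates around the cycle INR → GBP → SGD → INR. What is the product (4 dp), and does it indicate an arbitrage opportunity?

Around INR → GBP → SGD → INR: 1 × 0.0106776 ÷ 0.591156 × 55.3640 = 0.999998
Product ≈ 1 (deviation 0.000%, within rounding noise).

1.0000 (no arbitrage)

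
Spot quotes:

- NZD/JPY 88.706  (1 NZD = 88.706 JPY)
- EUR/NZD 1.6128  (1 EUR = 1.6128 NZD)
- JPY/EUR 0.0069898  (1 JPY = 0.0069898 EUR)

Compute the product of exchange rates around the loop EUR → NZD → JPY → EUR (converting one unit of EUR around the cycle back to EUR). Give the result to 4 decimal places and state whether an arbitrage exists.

Around EUR → NZD → JPY → EUR: 1 × 1.6128 × 88.706 × 0.0069898 = 0.999996
Product ≈ 1 (deviation 0.000%, within rounding noise).

1.0000 (no arbitrage)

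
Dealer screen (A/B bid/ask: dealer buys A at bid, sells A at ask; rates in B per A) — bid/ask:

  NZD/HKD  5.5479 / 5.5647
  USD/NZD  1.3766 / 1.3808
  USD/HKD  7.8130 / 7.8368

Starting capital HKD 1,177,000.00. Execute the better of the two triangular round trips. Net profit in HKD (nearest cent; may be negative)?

Net profit: HKD 19,800.47

Best loop HKD → NZD → USD → HKD:
HKD 1,177,000.00 ÷ 5.5647 (buy NZD at ask) = NZD 211,511.85
NZD 211,511.85 ÷ 1.3808 (buy USD at ask) = USD 153,180.66
USD 153,180.66 × 7.8130 (sell USD at bid) = HKD 1,196,800.47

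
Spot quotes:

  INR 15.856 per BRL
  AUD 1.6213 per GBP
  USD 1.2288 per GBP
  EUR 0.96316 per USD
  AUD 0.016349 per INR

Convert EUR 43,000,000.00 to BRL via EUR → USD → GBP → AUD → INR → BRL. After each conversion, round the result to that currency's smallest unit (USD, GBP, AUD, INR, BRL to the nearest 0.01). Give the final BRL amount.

BRL 227,230,888.48

EUR 43,000,000.00 ÷ 0.96316 = USD 44,644,711.16
USD 44,644,711.16 ÷ 1.2288 = GBP 36,331,958.95
GBP 36,331,958.95 × 1.6213 = AUD 58,905,005.05
AUD 58,905,005.05 ÷ 0.016349 = INR 3,602,972,967.77
INR 3,602,972,967.77 ÷ 15.856 = BRL 227,230,888.48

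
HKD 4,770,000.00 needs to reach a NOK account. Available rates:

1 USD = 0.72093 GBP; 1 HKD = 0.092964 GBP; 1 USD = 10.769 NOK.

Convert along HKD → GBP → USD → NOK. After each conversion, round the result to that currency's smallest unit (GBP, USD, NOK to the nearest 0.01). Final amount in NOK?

NOK 6,623,925.86

HKD 4,770,000.00 × 0.092964 = GBP 443,438.28
GBP 443,438.28 ÷ 0.72093 = USD 615,092.01
USD 615,092.01 × 10.769 = NOK 6,623,925.86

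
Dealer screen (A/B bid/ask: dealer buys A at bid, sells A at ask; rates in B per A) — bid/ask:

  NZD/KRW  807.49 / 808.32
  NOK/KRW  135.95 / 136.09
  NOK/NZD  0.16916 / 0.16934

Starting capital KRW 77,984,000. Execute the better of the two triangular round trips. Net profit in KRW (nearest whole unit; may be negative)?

Net profit: KRW 289,386

Best loop KRW → NOK → NZD → KRW:
KRW 77,984,000 ÷ 136.09 (buy NOK at ask) = NOK 573,032.55
NOK 573,032.55 × 0.16916 (sell NOK at bid) = NZD 96,934.19
NZD 96,934.19 × 807.49 (sell NZD at bid) = KRW 78,273,386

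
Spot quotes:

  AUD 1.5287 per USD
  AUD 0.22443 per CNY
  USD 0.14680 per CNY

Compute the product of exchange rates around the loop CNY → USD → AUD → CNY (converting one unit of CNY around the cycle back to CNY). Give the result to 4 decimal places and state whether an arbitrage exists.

0.9999 (no arbitrage)

Around CNY → USD → AUD → CNY: 1 × 0.14680 × 1.5287 ÷ 0.22443 = 0.999925
Product ≈ 1 (deviation 0.008%, within rounding noise).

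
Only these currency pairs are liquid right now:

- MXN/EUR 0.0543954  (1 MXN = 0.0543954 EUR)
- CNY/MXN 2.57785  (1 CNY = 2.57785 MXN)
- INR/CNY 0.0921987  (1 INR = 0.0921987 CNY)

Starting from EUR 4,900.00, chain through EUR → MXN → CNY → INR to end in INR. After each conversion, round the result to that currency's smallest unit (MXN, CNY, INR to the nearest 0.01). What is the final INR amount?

INR 379,010.66

EUR 4,900.00 ÷ 0.0543954 = MXN 90,081.15
MXN 90,081.15 ÷ 2.57785 = CNY 34,944.29
CNY 34,944.29 ÷ 0.0921987 = INR 379,010.66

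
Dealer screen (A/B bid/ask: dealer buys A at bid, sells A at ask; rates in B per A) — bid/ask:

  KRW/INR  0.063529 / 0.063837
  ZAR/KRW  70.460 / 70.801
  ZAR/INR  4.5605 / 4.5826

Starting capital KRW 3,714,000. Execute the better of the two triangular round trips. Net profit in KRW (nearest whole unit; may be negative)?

Best loop KRW → ZAR → INR → KRW:
KRW 3,714,000 ÷ 70.801 (buy ZAR at ask) = ZAR 52,456.89
ZAR 52,456.89 × 4.5605 (sell ZAR at bid) = INR 239,229.63
INR 239,229.63 ÷ 0.063837 (buy KRW at ask) = KRW 3,747,507

Net profit: KRW 33,507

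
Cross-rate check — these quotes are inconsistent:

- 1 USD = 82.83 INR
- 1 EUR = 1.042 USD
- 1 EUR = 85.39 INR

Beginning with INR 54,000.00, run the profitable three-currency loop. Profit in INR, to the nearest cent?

Profit: INR 581.08

Profitable loop is INR → EUR → USD → INR:
INR 54,000.00 ÷ 85.39 = EUR 632.39
EUR 632.39 × 1.042 = USD 658.95
USD 658.95 × 82.83 = INR 54,581.08
Profit = INR 54,581.08 − INR 54,000.00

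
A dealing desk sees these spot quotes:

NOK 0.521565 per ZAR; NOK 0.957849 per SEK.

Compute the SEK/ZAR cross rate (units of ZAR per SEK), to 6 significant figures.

SEK/ZAR = 1.83649

1 SEK × 0.957849 = 0.957849 NOK
0.957849 NOK ÷ 0.521565 = 1.83649 ZAR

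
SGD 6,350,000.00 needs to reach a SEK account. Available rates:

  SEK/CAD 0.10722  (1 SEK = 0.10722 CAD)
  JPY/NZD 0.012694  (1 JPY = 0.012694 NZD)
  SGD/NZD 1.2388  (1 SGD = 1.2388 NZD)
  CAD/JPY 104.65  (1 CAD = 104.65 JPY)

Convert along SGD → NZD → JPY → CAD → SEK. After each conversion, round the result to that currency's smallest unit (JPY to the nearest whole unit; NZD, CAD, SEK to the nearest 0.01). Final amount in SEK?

SEK 55,228,264.04

SGD 6,350,000.00 × 1.2388 = NZD 7,866,380.00
NZD 7,866,380.00 ÷ 0.012694 = JPY 619,692,768
JPY 619,692,768 ÷ 104.65 = CAD 5,921,574.47
CAD 5,921,574.47 ÷ 0.10722 = SEK 55,228,264.04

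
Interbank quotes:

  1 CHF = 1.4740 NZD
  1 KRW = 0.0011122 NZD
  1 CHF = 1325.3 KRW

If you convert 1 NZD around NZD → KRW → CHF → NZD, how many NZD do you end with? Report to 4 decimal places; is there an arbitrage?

1.0000 (no arbitrage)

Around NZD → KRW → CHF → NZD: 1 ÷ 0.0011122 ÷ 1325.3 × 1.4740 = 1.000001
Product ≈ 1 (deviation 0.000%, within rounding noise).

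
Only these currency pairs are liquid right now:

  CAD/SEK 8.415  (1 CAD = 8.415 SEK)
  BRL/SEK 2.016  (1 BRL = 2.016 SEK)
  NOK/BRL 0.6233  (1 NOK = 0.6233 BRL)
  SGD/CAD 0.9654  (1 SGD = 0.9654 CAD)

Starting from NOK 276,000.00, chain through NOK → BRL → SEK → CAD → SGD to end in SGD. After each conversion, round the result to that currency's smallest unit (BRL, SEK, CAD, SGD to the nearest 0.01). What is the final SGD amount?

SGD 42,690.91

NOK 276,000.00 × 0.6233 = BRL 172,030.80
BRL 172,030.80 × 2.016 = SEK 346,814.09
SEK 346,814.09 ÷ 8.415 = CAD 41,213.80
CAD 41,213.80 ÷ 0.9654 = SGD 42,690.91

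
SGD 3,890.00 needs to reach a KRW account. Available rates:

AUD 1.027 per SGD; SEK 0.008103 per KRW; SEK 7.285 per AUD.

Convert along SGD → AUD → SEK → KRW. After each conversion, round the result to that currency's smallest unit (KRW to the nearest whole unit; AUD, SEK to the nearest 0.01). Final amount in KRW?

SGD 3,890.00 × 1.027 = AUD 3,995.03
AUD 3,995.03 × 7.285 = SEK 29,103.79
SEK 29,103.79 ÷ 0.008103 = KRW 3,591,730

KRW 3,591,730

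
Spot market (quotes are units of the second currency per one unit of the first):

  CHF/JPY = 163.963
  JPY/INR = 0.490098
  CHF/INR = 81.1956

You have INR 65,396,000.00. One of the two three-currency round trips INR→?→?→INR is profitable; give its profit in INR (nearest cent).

Profit: INR 681,696.43

Profitable loop is INR → JPY → CHF → INR:
INR 65,396,000.00 ÷ 0.490098 = JPY 133,434,538
JPY 133,434,538 ÷ 163.963 = CHF 813,808.83
CHF 813,808.83 × 81.1956 = INR 66,077,696.43
Profit = INR 66,077,696.43 − INR 65,396,000.00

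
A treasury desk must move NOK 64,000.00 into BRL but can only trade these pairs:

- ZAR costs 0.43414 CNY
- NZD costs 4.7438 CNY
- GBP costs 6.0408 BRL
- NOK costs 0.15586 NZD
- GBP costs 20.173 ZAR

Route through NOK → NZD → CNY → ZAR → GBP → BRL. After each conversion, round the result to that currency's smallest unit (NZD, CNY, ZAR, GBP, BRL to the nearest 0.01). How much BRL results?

NOK 64,000.00 × 0.15586 = NZD 9,975.04
NZD 9,975.04 × 4.7438 = CNY 47,319.59
CNY 47,319.59 ÷ 0.43414 = ZAR 108,996.15
ZAR 108,996.15 ÷ 20.173 = GBP 5,403.07
GBP 5,403.07 × 6.0408 = BRL 32,638.87

BRL 32,638.87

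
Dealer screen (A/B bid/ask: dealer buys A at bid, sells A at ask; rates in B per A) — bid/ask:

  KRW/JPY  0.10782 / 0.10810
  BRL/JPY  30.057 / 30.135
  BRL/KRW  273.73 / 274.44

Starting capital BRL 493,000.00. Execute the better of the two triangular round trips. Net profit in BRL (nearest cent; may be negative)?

Best loop BRL → JPY → KRW → BRL:
BRL 493,000.00 × 30.057 (sell BRL at bid) = JPY 14,818,101
JPY 14,818,101 ÷ 0.10810 (buy KRW at ask) = KRW 137,077,715
KRW 137,077,715 ÷ 274.44 (buy BRL at ask) = BRL 499,481.54

Net profit: BRL 6,481.54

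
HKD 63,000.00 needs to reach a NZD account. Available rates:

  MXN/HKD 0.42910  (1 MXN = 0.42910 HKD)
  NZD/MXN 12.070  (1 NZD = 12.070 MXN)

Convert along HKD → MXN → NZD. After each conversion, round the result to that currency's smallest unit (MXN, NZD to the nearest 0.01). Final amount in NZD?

NZD 12,163.95

HKD 63,000.00 ÷ 0.42910 = MXN 146,818.92
MXN 146,818.92 ÷ 12.070 = NZD 12,163.95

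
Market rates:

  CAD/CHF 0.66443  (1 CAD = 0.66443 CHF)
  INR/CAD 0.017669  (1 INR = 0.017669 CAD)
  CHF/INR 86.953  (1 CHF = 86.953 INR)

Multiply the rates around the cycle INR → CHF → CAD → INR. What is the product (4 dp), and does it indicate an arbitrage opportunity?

0.9796 (arbitrage exists)

Around INR → CHF → CAD → INR: 1 ÷ 86.953 ÷ 0.66443 ÷ 0.017669 = 0.979612
Product < 1; profitable direction is INR → CAD → CHF → INR.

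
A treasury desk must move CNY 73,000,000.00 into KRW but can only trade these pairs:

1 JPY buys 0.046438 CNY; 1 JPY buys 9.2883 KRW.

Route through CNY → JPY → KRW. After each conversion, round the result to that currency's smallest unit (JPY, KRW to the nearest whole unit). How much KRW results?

CNY 73,000,000.00 ÷ 0.046438 = JPY 1,571,988,458
JPY 1,571,988,458 × 9.2883 = KRW 14,601,100,394

KRW 14,601,100,394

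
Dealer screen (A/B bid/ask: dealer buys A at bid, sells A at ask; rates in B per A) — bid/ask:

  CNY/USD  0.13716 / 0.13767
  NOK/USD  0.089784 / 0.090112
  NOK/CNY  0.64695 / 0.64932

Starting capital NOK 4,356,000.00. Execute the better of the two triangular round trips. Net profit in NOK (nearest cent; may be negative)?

Best loop NOK → USD → CNY → NOK:
NOK 4,356,000.00 × 0.089784 (sell NOK at bid) = USD 391,099.10
USD 391,099.10 ÷ 0.13767 (buy CNY at ask) = CNY 2,840,844.80
CNY 2,840,844.80 ÷ 0.64932 (buy NOK at ask) = NOK 4,375,107.50

Net profit: NOK 19,107.50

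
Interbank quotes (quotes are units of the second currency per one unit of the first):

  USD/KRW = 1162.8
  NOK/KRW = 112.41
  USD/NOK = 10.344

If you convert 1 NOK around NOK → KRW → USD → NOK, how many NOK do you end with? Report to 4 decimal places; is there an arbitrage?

Around NOK → KRW → USD → NOK: 1 × 112.41 ÷ 1162.8 × 10.344 = 0.999973
Product ≈ 1 (deviation 0.003%, within rounding noise).

1.0000 (no arbitrage)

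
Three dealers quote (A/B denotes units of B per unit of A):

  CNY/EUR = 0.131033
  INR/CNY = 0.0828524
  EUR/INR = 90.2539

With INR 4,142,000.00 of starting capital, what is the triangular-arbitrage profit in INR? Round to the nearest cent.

Profit: INR 85,253.96

Profitable loop is INR → EUR → CNY → INR:
INR 4,142,000.00 ÷ 90.2539 = EUR 45,892.75
EUR 45,892.75 ÷ 0.131033 = CNY 350,238.14
CNY 350,238.14 ÷ 0.0828524 = INR 4,227,253.96
Profit = INR 4,227,253.96 − INR 4,142,000.00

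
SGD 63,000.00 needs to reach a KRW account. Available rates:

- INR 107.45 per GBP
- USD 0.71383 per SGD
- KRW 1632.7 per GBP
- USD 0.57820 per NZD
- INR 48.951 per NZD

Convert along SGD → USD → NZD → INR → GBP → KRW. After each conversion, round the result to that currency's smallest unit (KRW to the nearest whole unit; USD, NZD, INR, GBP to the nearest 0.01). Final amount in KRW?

KRW 57,852,063

SGD 63,000.00 × 0.71383 = USD 44,971.29
USD 44,971.29 ÷ 0.57820 = NZD 77,778.09
NZD 77,778.09 × 48.951 = INR 3,807,315.28
INR 3,807,315.28 ÷ 107.45 = GBP 35,433.37
GBP 35,433.37 × 1632.7 = KRW 57,852,063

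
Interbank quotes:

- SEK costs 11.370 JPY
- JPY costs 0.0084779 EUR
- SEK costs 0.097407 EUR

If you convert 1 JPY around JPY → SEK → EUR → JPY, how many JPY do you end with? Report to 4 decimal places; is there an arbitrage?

Around JPY → SEK → EUR → JPY: 1 ÷ 11.370 × 0.097407 ÷ 0.0084779 = 1.010512
Product > 1; profitable direction is JPY → SEK → EUR → JPY.

1.0105 (arbitrage exists)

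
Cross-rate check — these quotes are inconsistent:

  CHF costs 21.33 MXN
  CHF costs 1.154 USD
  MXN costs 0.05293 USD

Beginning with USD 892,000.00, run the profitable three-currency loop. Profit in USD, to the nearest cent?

Profit: USD 19,754.50

Profitable loop is USD → MXN → CHF → USD:
USD 892,000.00 ÷ 0.05293 = MXN 16,852,446.63
MXN 16,852,446.63 ÷ 21.33 = CHF 790,081.89
CHF 790,081.89 × 1.154 = USD 911,754.50
Profit = USD 911,754.50 − USD 892,000.00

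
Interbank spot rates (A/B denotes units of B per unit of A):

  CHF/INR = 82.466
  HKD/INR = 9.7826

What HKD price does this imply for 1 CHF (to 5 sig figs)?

1 CHF × 82.466 = 82.466 INR
82.466 INR ÷ 9.7826 = 8.42987 HKD

CHF/HKD = 8.4299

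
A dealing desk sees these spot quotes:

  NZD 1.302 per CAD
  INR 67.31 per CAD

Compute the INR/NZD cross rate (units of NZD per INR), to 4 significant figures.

INR/NZD = 0.01934

1 INR ÷ 67.31 = 0.0148566 CAD
0.0148566 CAD × 1.302 = 0.0193433 NZD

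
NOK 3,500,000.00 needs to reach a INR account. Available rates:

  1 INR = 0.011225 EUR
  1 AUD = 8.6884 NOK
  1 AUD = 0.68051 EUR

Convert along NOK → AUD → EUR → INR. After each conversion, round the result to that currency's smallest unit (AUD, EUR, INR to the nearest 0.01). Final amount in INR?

INR 24,421,729.18

NOK 3,500,000.00 ÷ 8.6884 = AUD 402,835.97
AUD 402,835.97 × 0.68051 = EUR 274,133.91
EUR 274,133.91 ÷ 0.011225 = INR 24,421,729.18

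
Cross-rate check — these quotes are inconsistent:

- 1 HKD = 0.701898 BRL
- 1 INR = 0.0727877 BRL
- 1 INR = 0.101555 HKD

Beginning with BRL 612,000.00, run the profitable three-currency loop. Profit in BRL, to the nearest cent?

Profit: BRL 12,933.93

Profitable loop is BRL → HKD → INR → BRL:
BRL 612,000.00 ÷ 0.701898 = HKD 871,921.56
HKD 871,921.56 ÷ 0.101555 = INR 8,585,707.86
INR 8,585,707.86 × 0.0727877 = BRL 624,933.93
Profit = BRL 624,933.93 − BRL 612,000.00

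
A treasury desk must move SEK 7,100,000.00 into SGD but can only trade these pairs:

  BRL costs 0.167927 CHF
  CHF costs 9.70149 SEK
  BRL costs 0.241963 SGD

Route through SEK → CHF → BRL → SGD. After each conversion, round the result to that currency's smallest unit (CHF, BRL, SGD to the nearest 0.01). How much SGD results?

SGD 1,054,504.27

SEK 7,100,000.00 ÷ 9.70149 = CHF 731,846.35
CHF 731,846.35 ÷ 0.167927 = BRL 4,358,121.98
BRL 4,358,121.98 × 0.241963 = SGD 1,054,504.27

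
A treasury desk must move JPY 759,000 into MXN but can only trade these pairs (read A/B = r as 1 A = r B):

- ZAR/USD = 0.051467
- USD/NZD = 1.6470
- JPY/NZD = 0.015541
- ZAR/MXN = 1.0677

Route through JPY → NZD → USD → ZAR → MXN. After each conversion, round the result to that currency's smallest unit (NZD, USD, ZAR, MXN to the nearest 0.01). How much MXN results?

MXN 148,575.58

JPY 759,000 × 0.015541 = NZD 11,795.62
NZD 11,795.62 ÷ 1.6470 = USD 7,161.88
USD 7,161.88 ÷ 0.051467 = ZAR 139,154.80
ZAR 139,154.80 × 1.0677 = MXN 148,575.58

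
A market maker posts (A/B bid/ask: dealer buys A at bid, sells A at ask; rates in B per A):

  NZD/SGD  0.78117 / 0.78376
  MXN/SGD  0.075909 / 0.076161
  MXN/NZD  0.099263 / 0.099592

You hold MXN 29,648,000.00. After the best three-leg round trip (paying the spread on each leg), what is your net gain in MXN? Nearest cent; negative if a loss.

Net profit: MXN 537,315.34

Best loop MXN → NZD → SGD → MXN:
MXN 29,648,000.00 × 0.099263 (sell MXN at bid) = NZD 2,942,949.42
NZD 2,942,949.42 × 0.78117 (sell NZD at bid) = SGD 2,298,943.80
SGD 2,298,943.80 ÷ 0.076161 (buy MXN at ask) = MXN 30,185,315.34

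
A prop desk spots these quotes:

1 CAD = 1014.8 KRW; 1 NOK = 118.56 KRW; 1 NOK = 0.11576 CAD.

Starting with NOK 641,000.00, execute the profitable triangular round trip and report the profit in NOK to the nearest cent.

Profitable loop is NOK → KRW → CAD → NOK:
NOK 641,000.00 × 118.56 = KRW 75,996,960
KRW 75,996,960 ÷ 1014.8 = CAD 74,888.61
CAD 74,888.61 ÷ 0.11576 = NOK 646,929.93
Profit = NOK 646,929.93 − NOK 641,000.00

Profit: NOK 5,929.93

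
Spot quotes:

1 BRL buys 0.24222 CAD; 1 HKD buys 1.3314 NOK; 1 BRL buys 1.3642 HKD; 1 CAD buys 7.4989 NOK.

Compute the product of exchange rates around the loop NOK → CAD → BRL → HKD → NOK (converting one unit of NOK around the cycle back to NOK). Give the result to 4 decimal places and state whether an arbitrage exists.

Around NOK → CAD → BRL → HKD → NOK: 1 ÷ 7.4989 ÷ 0.24222 × 1.3642 × 1.3314 = 0.999952
Product ≈ 1 (deviation 0.005%, within rounding noise).

1.0000 (no arbitrage)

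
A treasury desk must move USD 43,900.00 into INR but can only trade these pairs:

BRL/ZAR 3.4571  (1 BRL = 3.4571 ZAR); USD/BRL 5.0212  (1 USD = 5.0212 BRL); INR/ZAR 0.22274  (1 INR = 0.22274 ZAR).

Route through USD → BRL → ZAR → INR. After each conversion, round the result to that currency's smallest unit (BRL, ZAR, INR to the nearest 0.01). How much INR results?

USD 43,900.00 × 5.0212 = BRL 220,430.68
BRL 220,430.68 × 3.4571 = ZAR 762,050.90
ZAR 762,050.90 ÷ 0.22274 = INR 3,421,257.52

INR 3,421,257.52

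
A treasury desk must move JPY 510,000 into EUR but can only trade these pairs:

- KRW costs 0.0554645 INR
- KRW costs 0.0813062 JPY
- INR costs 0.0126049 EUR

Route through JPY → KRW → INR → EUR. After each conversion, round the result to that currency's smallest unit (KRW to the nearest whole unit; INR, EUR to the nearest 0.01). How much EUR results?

JPY 510,000 ÷ 0.0813062 = KRW 6,272,584
KRW 6,272,584 × 0.0554645 = INR 347,905.74
INR 347,905.74 × 0.0126049 = EUR 4,385.32

EUR 4,385.32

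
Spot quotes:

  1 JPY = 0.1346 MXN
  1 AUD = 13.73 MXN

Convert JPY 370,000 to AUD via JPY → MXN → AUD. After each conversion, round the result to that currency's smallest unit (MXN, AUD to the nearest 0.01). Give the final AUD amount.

JPY 370,000 × 0.1346 = MXN 49,802.00
MXN 49,802.00 ÷ 13.73 = AUD 3,627.24

AUD 3,627.24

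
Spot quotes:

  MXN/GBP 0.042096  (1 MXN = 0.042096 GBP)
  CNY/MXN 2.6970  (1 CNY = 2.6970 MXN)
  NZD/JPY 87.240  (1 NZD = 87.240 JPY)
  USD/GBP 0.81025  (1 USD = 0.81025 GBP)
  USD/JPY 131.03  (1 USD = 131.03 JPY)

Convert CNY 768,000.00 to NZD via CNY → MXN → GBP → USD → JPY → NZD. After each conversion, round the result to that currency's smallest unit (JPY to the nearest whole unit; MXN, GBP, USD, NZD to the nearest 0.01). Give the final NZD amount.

NZD 161,628.91

CNY 768,000.00 × 2.6970 = MXN 2,071,296.00
MXN 2,071,296.00 × 0.042096 = GBP 87,193.28
GBP 87,193.28 ÷ 0.81025 = USD 107,612.81
USD 107,612.81 × 131.03 = JPY 14,100,506
JPY 14,100,506 ÷ 87.240 = NZD 161,628.91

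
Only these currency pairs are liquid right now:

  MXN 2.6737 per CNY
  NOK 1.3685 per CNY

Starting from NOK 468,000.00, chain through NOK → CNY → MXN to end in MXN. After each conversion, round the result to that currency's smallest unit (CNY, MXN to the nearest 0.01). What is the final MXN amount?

NOK 468,000.00 ÷ 1.3685 = CNY 341,980.27
CNY 341,980.27 × 2.6737 = MXN 914,352.65

MXN 914,352.65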